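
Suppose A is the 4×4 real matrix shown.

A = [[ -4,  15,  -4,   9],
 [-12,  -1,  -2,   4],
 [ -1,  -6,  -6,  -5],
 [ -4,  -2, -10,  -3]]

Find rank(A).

4

Row reduce to echelon form.
R2 ← R2 − (3)·R1: [0, -46, 10, -23]
R3 ← R3 − (1/4)·R1: [0, -39/4, -5, -29/4]
R4 ← R4 − R1: [0, -17, -6, -12]
R3 ← R3 − (39/184)·R2: [0, 0, -655/92, -19/8]
R4 ← R4 − (17/46)·R2: [0, 0, -223/23, -7/2]
R4 ← R4 − (892/655)·R3: [0, 0, 0, -174/655]
Echelon form has 4 nonzero rows, so rank(A) = 4.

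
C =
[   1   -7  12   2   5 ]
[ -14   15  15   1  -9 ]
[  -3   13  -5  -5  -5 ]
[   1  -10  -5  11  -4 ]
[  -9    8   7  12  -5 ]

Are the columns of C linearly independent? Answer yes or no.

Row reduce C to echelon form.
R2 ← R2 + (14)·R1: [0, -83, 183, 29, 61]
R3 ← R3 + (3)·R1: [0, -8, 31, 1, 10]
R4 ← R4 − R1: [0, -3, -17, 9, -9]
R5 ← R5 + (9)·R1: [0, -55, 115, 30, 40]
R3 ← R3 − (8/83)·R2: [0, 0, 1109/83, -149/83, 342/83]
R4 ← R4 − (3/83)·R2: [0, 0, -1960/83, 660/83, -930/83]
R5 ← R5 − (55/83)·R2: [0, 0, -520/83, 895/83, -35/83]
R4 ← R4 + (1960/1109)·R3: [0, 0, 0, 5300/1109, -4350/1109]
R5 ← R5 + (520/1109)·R3: [0, 0, 0, 11025/1109, 1675/1109]
R5 ← R5 − (441/212)·R4: [0, 0, 0, 0, 1025/106]
5 pivots among 5 columns.
Every column is a pivot column, so the columns are linearly independent.

yes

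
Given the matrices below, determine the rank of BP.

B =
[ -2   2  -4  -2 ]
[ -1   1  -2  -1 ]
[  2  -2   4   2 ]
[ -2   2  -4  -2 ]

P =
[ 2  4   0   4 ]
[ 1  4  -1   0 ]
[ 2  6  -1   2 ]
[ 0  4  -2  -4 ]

1

First compute BP:
[[-10, -32,   6,  -8],
 [ -5, -16,   3,  -4],
 [ 10,  32,  -6,   8],
 [-10, -32,   6,  -8]]
Now row reduce the product.
R2 ← R2 − (1/2)·R1: [0, 0, 0, 0]
R3 ← R3 + R1: [0, 0, 0, 0]
R4 ← R4 − R1: [0, 0, 0, 0]
1 nonzero row, so rank(BP) = 1.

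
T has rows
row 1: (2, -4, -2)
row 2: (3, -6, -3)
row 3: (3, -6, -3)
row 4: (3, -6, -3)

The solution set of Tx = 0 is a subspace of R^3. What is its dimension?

2

Row reduce to echelon form.
R2 ← R2 − (3/2)·R1: [0, 0, 0]
R3 ← R3 − (3/2)·R1: [0, 0, 0]
R4 ← R4 − (3/2)·R1: [0, 0, 0]
1 nonzero row, so rank(T) = 1.
T has 3 columns; by rank–nullity, nullity = 3 − 1 = 2.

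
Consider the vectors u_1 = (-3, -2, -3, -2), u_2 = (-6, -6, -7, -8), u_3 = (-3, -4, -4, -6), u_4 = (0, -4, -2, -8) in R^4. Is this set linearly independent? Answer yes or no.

Form the matrix with these vectors as rows and row reduce.
R2 ← R2 − (2)·R1: [0, -2, -1, -4]
R3 ← R3 − R1: [0, -2, -1, -4]
R3 ← R3 − R2: [0, 0, 0, 0]
R4 ← R4 − (2)·R2: [0, 0, 0, 0]
2 nonzero rows, so the 4 vectors span a space of dimension 2.
Since 2 < 4, the vectors are linearly dependent.

no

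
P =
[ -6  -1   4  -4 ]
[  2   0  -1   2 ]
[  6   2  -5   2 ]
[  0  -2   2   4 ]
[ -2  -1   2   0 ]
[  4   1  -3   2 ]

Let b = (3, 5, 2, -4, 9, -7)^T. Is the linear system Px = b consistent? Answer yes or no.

Row reduce the augmented matrix [P | b].
R2 ← R2 + (1/3)·R1: [0, -1/3, 1/3, 2/3, 6]
R3 ← R3 + R1: [0, 1, -1, -2, 5]
R5 ← R5 − (1/3)·R1: [0, -2/3, 2/3, 4/3, 8]
R6 ← R6 + (2/3)·R1: [0, 1/3, -1/3, -2/3, -5]
R3 ← R3 + (3)·R2: [0, 0, 0, 0, 23]
R4 ← R4 − (6)·R2: [0, 0, 0, 0, -40]
R5 ← R5 − (2)·R2: [0, 0, 0, 0, -4]
R6 ← R6 + R2: [0, 0, 0, 0, 1]
R4 ← R4 + (40/23)·R3: [0, 0, 0, 0, 0]
R5 ← R5 + (4/23)·R3: [0, 0, 0, 0, 0]
R6 ← R6 − (1/23)·R3: [0, 0, 0, 0, 0]
The echelon form has 3 nonzero rows; the last pivot sits in the augmented column, so rank(P) = 2 but rank([P|b]) = 3.
Since the ranks differ, the system is inconsistent.

no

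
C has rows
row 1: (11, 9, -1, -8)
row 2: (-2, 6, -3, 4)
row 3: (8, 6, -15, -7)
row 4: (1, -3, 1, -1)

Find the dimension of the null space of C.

Row reduce to echelon form.
R2 ← R2 + (2/11)·R1: [0, 84/11, -35/11, 28/11]
R3 ← R3 − (8/11)·R1: [0, -6/11, -157/11, -13/11]
R4 ← R4 − (1/11)·R1: [0, -42/11, 12/11, -3/11]
R3 ← R3 + (1/14)·R2: [0, 0, -29/2, -1]
R4 ← R4 + (1/2)·R2: [0, 0, -1/2, 1]
R4 ← R4 − (1/29)·R3: [0, 0, 0, 30/29]
4 nonzero rows, so rank(C) = 4.
C has 4 columns; by rank–nullity, nullity = 4 − 4 = 0.

0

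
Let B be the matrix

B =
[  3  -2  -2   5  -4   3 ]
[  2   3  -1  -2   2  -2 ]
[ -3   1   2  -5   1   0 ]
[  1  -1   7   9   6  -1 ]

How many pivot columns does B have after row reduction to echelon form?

4

Row reduce to echelon form.
R2 ← R2 − (2/3)·R1: [0, 13/3, 1/3, -16/3, 14/3, -4]
R3 ← R3 + R1: [0, -1, 0, 0, -3, 3]
R4 ← R4 − (1/3)·R1: [0, -1/3, 23/3, 22/3, 22/3, -2]
R3 ← R3 + (3/13)·R2: [0, 0, 1/13, -16/13, -25/13, 27/13]
R4 ← R4 + (1/13)·R2: [0, 0, 100/13, 90/13, 100/13, -30/13]
R4 ← R4 − (100)·R3: [0, 0, 0, 130, 200, -210]
Echelon form has 4 nonzero rows, so rank(B) = 4.
Each nonzero row contributes one pivot column: 4 pivot columns.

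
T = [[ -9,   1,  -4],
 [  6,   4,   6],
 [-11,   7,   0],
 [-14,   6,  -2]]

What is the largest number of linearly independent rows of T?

3

Row reduce to echelon form.
R2 ← R2 + (2/3)·R1: [0, 14/3, 10/3]
R3 ← R3 − (11/9)·R1: [0, 52/9, 44/9]
R4 ← R4 − (14/9)·R1: [0, 40/9, 38/9]
R3 ← R3 − (26/21)·R2: [0, 0, 16/21]
R4 ← R4 − (20/21)·R2: [0, 0, 22/21]
R4 ← R4 − (11/8)·R3: [0, 0, 0]
Echelon form has 3 nonzero rows, so rank(T) = 3.
The rank gives the maximum number of linearly independent rows: 3.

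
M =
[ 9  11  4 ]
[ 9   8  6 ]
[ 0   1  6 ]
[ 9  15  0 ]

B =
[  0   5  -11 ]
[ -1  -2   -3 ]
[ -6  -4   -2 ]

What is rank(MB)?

First compute MB:
[[-35,   7, -140],
 [-44,   5, -135],
 [-37, -26, -15],
 [-15,  15, -144]]
Now row reduce the product.
R2 ← R2 − (44/35)·R1: [0, -19/5, 41]
R3 ← R3 − (37/35)·R1: [0, -167/5, 133]
R4 ← R4 − (3/7)·R1: [0, 12, -84]
R3 ← R3 − (167/19)·R2: [0, 0, -4320/19]
R4 ← R4 + (60/19)·R2: [0, 0, 864/19]
R4 ← R4 + (1/5)·R3: [0, 0, 0]
3 nonzero rows, so rank(MB) = 3.

3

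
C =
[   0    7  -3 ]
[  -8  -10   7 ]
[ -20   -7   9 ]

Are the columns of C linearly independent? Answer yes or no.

yes

Row reduce C to echelon form.
Swap R1 ↔ R2
R3 ← R3 − (5/2)·R1: [0, 18, -17/2]
R3 ← R3 − (18/7)·R2: [0, 0, -11/14]
3 pivots among 3 columns.
Every column is a pivot column, so the columns are linearly independent.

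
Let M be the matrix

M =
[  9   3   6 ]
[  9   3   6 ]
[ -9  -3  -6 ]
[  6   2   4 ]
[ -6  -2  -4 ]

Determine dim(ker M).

Row reduce to echelon form.
R2 ← R2 − R1: [0, 0, 0]
R3 ← R3 + R1: [0, 0, 0]
R4 ← R4 − (2/3)·R1: [0, 0, 0]
R5 ← R5 + (2/3)·R1: [0, 0, 0]
1 nonzero row, so rank(M) = 1.
M has 3 columns; by rank–nullity, nullity = 3 − 1 = 2.

2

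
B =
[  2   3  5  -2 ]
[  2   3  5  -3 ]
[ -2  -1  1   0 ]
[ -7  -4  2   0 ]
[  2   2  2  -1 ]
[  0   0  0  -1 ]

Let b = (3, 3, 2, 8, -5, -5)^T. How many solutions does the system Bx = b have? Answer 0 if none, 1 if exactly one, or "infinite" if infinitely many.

Row reduce the augmented matrix [B | b].
R2 ← R2 − R1: [0, 0, 0, -1, 0]
R3 ← R3 + R1: [0, 2, 6, -2, 5]
R4 ← R4 + (7/2)·R1: [0, 13/2, 39/2, -7, 37/2]
R5 ← R5 − R1: [0, -1, -3, 1, -8]
Swap R2 ↔ R3
R4 ← R4 − (13/4)·R2: [0, 0, 0, -1/2, 9/4]
R5 ← R5 + (1/2)·R2: [0, 0, 0, 0, -11/2]
R4 ← R4 − (1/2)·R3: [0, 0, 0, 0, 9/4]
R6 ← R6 − R3: [0, 0, 0, 0, -5]
R5 ← R5 + (22/9)·R4: [0, 0, 0, 0, 0]
R6 ← R6 + (20/9)·R4: [0, 0, 0, 0, 0]
The echelon form has 4 nonzero rows; the last pivot sits in the augmented column, so rank(B) = 3 but rank([B|b]) = 4.
Since the ranks differ, the system is inconsistent.
It has no solutions.

0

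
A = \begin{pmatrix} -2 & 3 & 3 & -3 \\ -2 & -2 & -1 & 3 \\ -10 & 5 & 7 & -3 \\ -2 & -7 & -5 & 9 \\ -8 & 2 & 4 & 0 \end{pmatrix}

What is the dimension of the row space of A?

Row reduce to echelon form.
R2 ← R2 − R1: [0, -5, -4, 6]
R3 ← R3 − (5)·R1: [0, -10, -8, 12]
R4 ← R4 − R1: [0, -10, -8, 12]
R5 ← R5 − (4)·R1: [0, -10, -8, 12]
R3 ← R3 − (2)·R2: [0, 0, 0, 0]
R4 ← R4 − (2)·R2: [0, 0, 0, 0]
R5 ← R5 − (2)·R2: [0, 0, 0, 0]
Echelon form has 2 nonzero rows, so rank(A) = 2.
The row space has dimension equal to the rank: 2.

2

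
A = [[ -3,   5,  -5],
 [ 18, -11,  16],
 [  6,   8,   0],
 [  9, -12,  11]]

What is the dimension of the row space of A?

3

Row reduce to echelon form.
R2 ← R2 + (6)·R1: [0, 19, -14]
R3 ← R3 + (2)·R1: [0, 18, -10]
R4 ← R4 + (3)·R1: [0, 3, -4]
R3 ← R3 − (18/19)·R2: [0, 0, 62/19]
R4 ← R4 − (3/19)·R2: [0, 0, -34/19]
R4 ← R4 + (17/31)·R3: [0, 0, 0]
Echelon form has 3 nonzero rows, so rank(A) = 3.
The row space has dimension equal to the rank: 3.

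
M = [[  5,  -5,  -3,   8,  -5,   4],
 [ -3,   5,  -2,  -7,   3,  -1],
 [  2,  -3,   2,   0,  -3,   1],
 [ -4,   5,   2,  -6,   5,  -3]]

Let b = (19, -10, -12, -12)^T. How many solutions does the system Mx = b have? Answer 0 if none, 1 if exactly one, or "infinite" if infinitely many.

Row reduce the augmented matrix [M | b].
R2 ← R2 + (3/5)·R1: [0, 2, -19/5, -11/5, 0, 7/5, 7/5]
R3 ← R3 − (2/5)·R1: [0, -1, 16/5, -16/5, -1, -3/5, -98/5]
R4 ← R4 + (4/5)·R1: [0, 1, -2/5, 2/5, 1, 1/5, 16/5]
R3 ← R3 + (1/2)·R2: [0, 0, 13/10, -43/10, -1, 1/10, -189/10]
R4 ← R4 − (1/2)·R2: [0, 0, 3/2, 3/2, 1, -1/2, 5/2]
R4 ← R4 − (15/13)·R3: [0, 0, 0, 84/13, 28/13, -8/13, 316/13]
The echelon form has 4 nonzero rows, and every pivot lies in the first 6 columns, so rank(M) = rank([M|b]) = 4.
The system is consistent.
rank = 4 < 6 unknowns, so there are infinitely many solutions.

infinite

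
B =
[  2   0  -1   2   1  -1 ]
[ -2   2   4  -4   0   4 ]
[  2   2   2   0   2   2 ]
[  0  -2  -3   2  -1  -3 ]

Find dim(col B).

2

Row reduce to echelon form.
R2 ← R2 + R1: [0, 2, 3, -2, 1, 3]
R3 ← R3 − R1: [0, 2, 3, -2, 1, 3]
R3 ← R3 − R2: [0, 0, 0, 0, 0, 0]
R4 ← R4 + R2: [0, 0, 0, 0, 0, 0]
Echelon form has 2 nonzero rows, so rank(B) = 2.
The column space has dimension equal to the rank: 2.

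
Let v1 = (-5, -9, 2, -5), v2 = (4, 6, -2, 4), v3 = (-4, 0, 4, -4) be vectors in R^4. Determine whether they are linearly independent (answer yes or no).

Form the matrix with these vectors as rows and row reduce.
R2 ← R2 + (4/5)·R1: [0, -6/5, -2/5, 0]
R3 ← R3 − (4/5)·R1: [0, 36/5, 12/5, 0]
R3 ← R3 + (6)·R2: [0, 0, 0, 0]
2 nonzero rows, so the 3 vectors span a space of dimension 2.
Since 2 < 3, the vectors are linearly dependent.

no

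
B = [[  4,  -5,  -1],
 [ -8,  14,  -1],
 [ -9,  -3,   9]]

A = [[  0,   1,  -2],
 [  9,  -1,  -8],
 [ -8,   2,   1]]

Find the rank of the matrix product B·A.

3

First compute BA:
[[-37,   7,  31],
 [134, -24, -97],
 [-99,  12,  51]]
Now row reduce the product.
R2 ← R2 + (134/37)·R1: [0, 50/37, 565/37]
R3 ← R3 − (99/37)·R1: [0, -249/37, -1182/37]
R3 ← R3 + (249/50)·R2: [0, 0, 441/10]
3 nonzero rows, so rank(BA) = 3.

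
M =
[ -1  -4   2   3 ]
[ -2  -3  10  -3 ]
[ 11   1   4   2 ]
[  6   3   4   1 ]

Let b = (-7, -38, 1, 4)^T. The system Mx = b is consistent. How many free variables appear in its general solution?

Row reduce the augmented matrix [M | b].
R2 ← R2 − (2)·R1: [0, 5, 6, -9, -24]
R3 ← R3 + (11)·R1: [0, -43, 26, 35, -76]
R4 ← R4 + (6)·R1: [0, -21, 16, 19, -38]
R3 ← R3 + (43/5)·R2: [0, 0, 388/5, -212/5, -1412/5]
R4 ← R4 + (21/5)·R2: [0, 0, 206/5, -94/5, -694/5]
R4 ← R4 − (103/194)·R3: [0, 0, 0, 360/97, 1080/97]
The echelon form has 4 nonzero rows, and every pivot lies in the first 4 columns, so rank(M) = rank([M|b]) = 4.
The system is consistent.
Free variables = (unknowns) − (rank) = 4 − 4 = 0.

0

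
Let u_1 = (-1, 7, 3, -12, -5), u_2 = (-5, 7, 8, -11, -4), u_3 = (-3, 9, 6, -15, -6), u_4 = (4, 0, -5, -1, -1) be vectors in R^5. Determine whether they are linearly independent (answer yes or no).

no

Form the matrix with these vectors as rows and row reduce.
R2 ← R2 − (5)·R1: [0, -28, -7, 49, 21]
R3 ← R3 − (3)·R1: [0, -12, -3, 21, 9]
R4 ← R4 + (4)·R1: [0, 28, 7, -49, -21]
R3 ← R3 − (3/7)·R2: [0, 0, 0, 0, 0]
R4 ← R4 + R2: [0, 0, 0, 0, 0]
2 nonzero rows, so the 4 vectors span a space of dimension 2.
Since 2 < 4, the vectors are linearly dependent.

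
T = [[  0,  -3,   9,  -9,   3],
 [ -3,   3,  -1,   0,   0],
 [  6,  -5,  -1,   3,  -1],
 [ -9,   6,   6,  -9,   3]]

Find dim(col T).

Row reduce to echelon form.
Swap R1 ↔ R2
R3 ← R3 + (2)·R1: [0, 1, -3, 3, -1]
R4 ← R4 − (3)·R1: [0, -3, 9, -9, 3]
R3 ← R3 + (1/3)·R2: [0, 0, 0, 0, 0]
R4 ← R4 − R2: [0, 0, 0, 0, 0]
Echelon form has 2 nonzero rows, so rank(T) = 2.
The column space has dimension equal to the rank: 2.

2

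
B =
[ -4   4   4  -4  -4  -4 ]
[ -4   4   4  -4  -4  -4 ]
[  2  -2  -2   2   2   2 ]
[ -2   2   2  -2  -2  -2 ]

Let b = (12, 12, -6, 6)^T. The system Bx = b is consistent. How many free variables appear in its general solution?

Row reduce the augmented matrix [B | b].
R2 ← R2 − R1: [0, 0, 0, 0, 0, 0, 0]
R3 ← R3 + (1/2)·R1: [0, 0, 0, 0, 0, 0, 0]
R4 ← R4 − (1/2)·R1: [0, 0, 0, 0, 0, 0, 0]
The echelon form has 1 nonzero rows, and every pivot lies in the first 6 columns, so rank(B) = rank([B|b]) = 1.
The system is consistent.
Free variables = (unknowns) − (rank) = 6 − 1 = 5.

5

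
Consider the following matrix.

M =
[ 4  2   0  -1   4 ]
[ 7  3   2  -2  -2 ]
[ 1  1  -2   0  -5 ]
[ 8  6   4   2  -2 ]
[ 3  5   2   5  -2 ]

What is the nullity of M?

Row reduce to echelon form.
R2 ← R2 − (7/4)·R1: [0, -1/2, 2, -1/4, -9]
R3 ← R3 − (1/4)·R1: [0, 1/2, -2, 1/4, -6]
R4 ← R4 − (2)·R1: [0, 2, 4, 4, -10]
R5 ← R5 − (3/4)·R1: [0, 7/2, 2, 23/4, -5]
R3 ← R3 + R2: [0, 0, 0, 0, -15]
R4 ← R4 + (4)·R2: [0, 0, 12, 3, -46]
R5 ← R5 + (7)·R2: [0, 0, 16, 4, -68]
Swap R3 ↔ R4
R5 ← R5 − (4/3)·R3: [0, 0, 0, 0, -20/3]
R5 ← R5 − (4/9)·R4: [0, 0, 0, 0, 0]
4 nonzero rows, so rank(M) = 4.
M has 5 columns; by rank–nullity, nullity = 5 − 4 = 1.

1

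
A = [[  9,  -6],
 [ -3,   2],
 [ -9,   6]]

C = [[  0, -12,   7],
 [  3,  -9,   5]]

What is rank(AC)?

1

First compute AC:
[[-18, -54,  33],
 [  6,  18, -11],
 [ 18,  54, -33]]
Now row reduce the product.
R2 ← R2 + (1/3)·R1: [0, 0, 0]
R3 ← R3 + R1: [0, 0, 0]
1 nonzero row, so rank(AC) = 1.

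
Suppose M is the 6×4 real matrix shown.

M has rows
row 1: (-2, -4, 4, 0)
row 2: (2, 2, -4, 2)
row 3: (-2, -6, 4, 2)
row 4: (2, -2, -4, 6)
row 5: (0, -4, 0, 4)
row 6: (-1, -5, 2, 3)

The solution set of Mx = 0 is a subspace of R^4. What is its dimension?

Row reduce to echelon form.
R2 ← R2 + R1: [0, -2, 0, 2]
R3 ← R3 − R1: [0, -2, 0, 2]
R4 ← R4 + R1: [0, -6, 0, 6]
R6 ← R6 − (1/2)·R1: [0, -3, 0, 3]
R3 ← R3 − R2: [0, 0, 0, 0]
R4 ← R4 − (3)·R2: [0, 0, 0, 0]
R5 ← R5 − (2)·R2: [0, 0, 0, 0]
R6 ← R6 − (3/2)·R2: [0, 0, 0, 0]
2 nonzero rows, so rank(M) = 2.
M has 4 columns; by rank–nullity, nullity = 4 − 2 = 2.

2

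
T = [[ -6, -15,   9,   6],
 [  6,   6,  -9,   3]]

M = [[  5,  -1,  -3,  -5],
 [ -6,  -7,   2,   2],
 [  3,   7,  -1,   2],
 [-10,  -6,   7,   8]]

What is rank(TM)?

First compute TM:
[[ 27, 138,  21,  66],
 [-63, -129,  24, -12]]
Now row reduce the product.
R2 ← R2 + (7/3)·R1: [0, 193, 73, 142]
2 nonzero rows, so rank(TM) = 2.

2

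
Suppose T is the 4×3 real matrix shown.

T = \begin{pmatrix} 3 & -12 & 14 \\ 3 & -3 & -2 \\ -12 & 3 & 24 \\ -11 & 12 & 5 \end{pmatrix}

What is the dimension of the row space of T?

3

Row reduce to echelon form.
R2 ← R2 − R1: [0, 9, -16]
R3 ← R3 + (4)·R1: [0, -45, 80]
R4 ← R4 + (11/3)·R1: [0, -32, 169/3]
R3 ← R3 + (5)·R2: [0, 0, 0]
R4 ← R4 + (32/9)·R2: [0, 0, -5/9]
Swap R3 ↔ R4
Echelon form has 3 nonzero rows, so rank(T) = 3.
The row space has dimension equal to the rank: 3.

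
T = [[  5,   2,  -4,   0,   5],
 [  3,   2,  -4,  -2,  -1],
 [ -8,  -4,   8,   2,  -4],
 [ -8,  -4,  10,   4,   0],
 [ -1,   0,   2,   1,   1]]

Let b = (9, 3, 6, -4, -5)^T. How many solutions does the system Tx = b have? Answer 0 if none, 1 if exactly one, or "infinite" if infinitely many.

Row reduce the augmented matrix [T | b].
R2 ← R2 − (3/5)·R1: [0, 4/5, -8/5, -2, -4, -12/5]
R3 ← R3 + (8/5)·R1: [0, -4/5, 8/5, 2, 4, 102/5]
R4 ← R4 + (8/5)·R1: [0, -4/5, 18/5, 4, 8, 52/5]
R5 ← R5 + (1/5)·R1: [0, 2/5, 6/5, 1, 2, -16/5]
R3 ← R3 + R2: [0, 0, 0, 0, 0, 18]
R4 ← R4 + R2: [0, 0, 2, 2, 4, 8]
R5 ← R5 − (1/2)·R2: [0, 0, 2, 2, 4, -2]
Swap R3 ↔ R4
R5 ← R5 − R3: [0, 0, 0, 0, 0, -10]
R5 ← R5 + (5/9)·R4: [0, 0, 0, 0, 0, 0]
The echelon form has 4 nonzero rows; the last pivot sits in the augmented column, so rank(T) = 3 but rank([T|b]) = 4.
Since the ranks differ, the system is inconsistent.
It has no solutions.

0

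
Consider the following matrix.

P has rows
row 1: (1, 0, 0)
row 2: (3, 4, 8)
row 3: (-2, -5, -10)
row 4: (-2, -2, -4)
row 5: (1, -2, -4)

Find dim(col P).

2

Row reduce to echelon form.
R2 ← R2 − (3)·R1: [0, 4, 8]
R3 ← R3 + (2)·R1: [0, -5, -10]
R4 ← R4 + (2)·R1: [0, -2, -4]
R5 ← R5 − R1: [0, -2, -4]
R3 ← R3 + (5/4)·R2: [0, 0, 0]
R4 ← R4 + (1/2)·R2: [0, 0, 0]
R5 ← R5 + (1/2)·R2: [0, 0, 0]
Echelon form has 2 nonzero rows, so rank(P) = 2.
The column space has dimension equal to the rank: 2.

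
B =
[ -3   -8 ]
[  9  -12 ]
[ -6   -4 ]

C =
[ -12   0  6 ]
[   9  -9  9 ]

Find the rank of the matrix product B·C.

First compute BC:
[[-36,  72, -90],
 [-216, 108, -54],
 [ 36,  36, -72]]
Now row reduce the product.
R2 ← R2 − (6)·R1: [0, -324, 486]
R3 ← R3 + R1: [0, 108, -162]
R3 ← R3 + (1/3)·R2: [0, 0, 0]
2 nonzero rows, so rank(BC) = 2.

2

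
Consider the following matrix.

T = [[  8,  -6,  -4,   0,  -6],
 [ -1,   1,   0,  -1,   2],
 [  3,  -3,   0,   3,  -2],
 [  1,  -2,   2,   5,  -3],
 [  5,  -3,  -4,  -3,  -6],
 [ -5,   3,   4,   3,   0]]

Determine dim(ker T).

Row reduce to echelon form.
R2 ← R2 + (1/8)·R1: [0, 1/4, -1/2, -1, 5/4]
R3 ← R3 − (3/8)·R1: [0, -3/4, 3/2, 3, 1/4]
R4 ← R4 − (1/8)·R1: [0, -5/4, 5/2, 5, -9/4]
R5 ← R5 − (5/8)·R1: [0, 3/4, -3/2, -3, -9/4]
R6 ← R6 + (5/8)·R1: [0, -3/4, 3/2, 3, -15/4]
R3 ← R3 + (3)·R2: [0, 0, 0, 0, 4]
R4 ← R4 + (5)·R2: [0, 0, 0, 0, 4]
R5 ← R5 − (3)·R2: [0, 0, 0, 0, -6]
R6 ← R6 + (3)·R2: [0, 0, 0, 0, 0]
R4 ← R4 − R3: [0, 0, 0, 0, 0]
R5 ← R5 + (3/2)·R3: [0, 0, 0, 0, 0]
3 nonzero rows, so rank(T) = 3.
T has 5 columns; by rank–nullity, nullity = 5 − 3 = 2.

2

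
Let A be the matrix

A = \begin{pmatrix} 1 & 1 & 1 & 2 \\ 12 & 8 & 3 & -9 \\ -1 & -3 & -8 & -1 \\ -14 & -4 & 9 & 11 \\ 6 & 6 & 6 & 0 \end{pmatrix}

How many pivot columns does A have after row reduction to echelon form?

4

Row reduce to echelon form.
R2 ← R2 − (12)·R1: [0, -4, -9, -33]
R3 ← R3 + R1: [0, -2, -7, 1]
R4 ← R4 + (14)·R1: [0, 10, 23, 39]
R5 ← R5 − (6)·R1: [0, 0, 0, -12]
R3 ← R3 − (1/2)·R2: [0, 0, -5/2, 35/2]
R4 ← R4 + (5/2)·R2: [0, 0, 1/2, -87/2]
R4 ← R4 + (1/5)·R3: [0, 0, 0, -40]
R5 ← R5 − (3/10)·R4: [0, 0, 0, 0]
Echelon form has 4 nonzero rows, so rank(A) = 4.
Each nonzero row contributes one pivot column: 4 pivot columns.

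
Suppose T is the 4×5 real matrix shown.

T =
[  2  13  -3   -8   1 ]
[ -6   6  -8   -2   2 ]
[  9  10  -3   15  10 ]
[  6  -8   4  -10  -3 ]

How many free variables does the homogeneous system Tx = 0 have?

1

Row reduce to echelon form.
R2 ← R2 + (3)·R1: [0, 45, -17, -26, 5]
R3 ← R3 − (9/2)·R1: [0, -97/2, 21/2, 51, 11/2]
R4 ← R4 − (3)·R1: [0, -47, 13, 14, -6]
R3 ← R3 + (97/90)·R2: [0, 0, -352/45, 1034/45, 98/9]
R4 ← R4 + (47/45)·R2: [0, 0, -214/45, -592/45, -7/9]
R4 ← R4 − (107/176)·R3: [0, 0, 0, -217/8, -651/88]
4 nonzero rows, so rank(T) = 4.
T has 5 columns; by rank–nullity, nullity = 5 − 4 = 1.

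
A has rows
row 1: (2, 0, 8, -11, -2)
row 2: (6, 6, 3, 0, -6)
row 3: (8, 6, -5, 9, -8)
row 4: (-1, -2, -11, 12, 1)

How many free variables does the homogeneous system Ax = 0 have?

Row reduce to echelon form.
R2 ← R2 − (3)·R1: [0, 6, -21, 33, 0]
R3 ← R3 − (4)·R1: [0, 6, -37, 53, 0]
R4 ← R4 + (1/2)·R1: [0, -2, -7, 13/2, 0]
R3 ← R3 − R2: [0, 0, -16, 20, 0]
R4 ← R4 + (1/3)·R2: [0, 0, -14, 35/2, 0]
R4 ← R4 − (7/8)·R3: [0, 0, 0, 0, 0]
3 nonzero rows, so rank(A) = 3.
A has 5 columns; by rank–nullity, nullity = 5 − 3 = 2.

2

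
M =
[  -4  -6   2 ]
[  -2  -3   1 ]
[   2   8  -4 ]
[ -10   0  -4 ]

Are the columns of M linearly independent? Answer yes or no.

Row reduce M to echelon form.
R2 ← R2 − (1/2)·R1: [0, 0, 0]
R3 ← R3 + (1/2)·R1: [0, 5, -3]
R4 ← R4 − (5/2)·R1: [0, 15, -9]
Swap R2 ↔ R3
R4 ← R4 − (3)·R2: [0, 0, 0]
2 pivots among 3 columns.
Only 2 < 3 pivot columns, so the columns are linearly dependent.

no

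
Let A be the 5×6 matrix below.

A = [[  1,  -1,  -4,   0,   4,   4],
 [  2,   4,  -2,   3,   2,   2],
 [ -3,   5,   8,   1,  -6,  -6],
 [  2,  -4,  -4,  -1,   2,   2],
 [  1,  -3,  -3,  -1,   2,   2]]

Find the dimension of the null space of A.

Row reduce to echelon form.
R2 ← R2 − (2)·R1: [0, 6, 6, 3, -6, -6]
R3 ← R3 + (3)·R1: [0, 2, -4, 1, 6, 6]
R4 ← R4 − (2)·R1: [0, -2, 4, -1, -6, -6]
R5 ← R5 − R1: [0, -2, 1, -1, -2, -2]
R3 ← R3 − (1/3)·R2: [0, 0, -6, 0, 8, 8]
R4 ← R4 + (1/3)·R2: [0, 0, 6, 0, -8, -8]
R5 ← R5 + (1/3)·R2: [0, 0, 3, 0, -4, -4]
R4 ← R4 + R3: [0, 0, 0, 0, 0, 0]
R5 ← R5 + (1/2)·R3: [0, 0, 0, 0, 0, 0]
3 nonzero rows, so rank(A) = 3.
A has 6 columns; by rank–nullity, nullity = 6 − 3 = 3.

3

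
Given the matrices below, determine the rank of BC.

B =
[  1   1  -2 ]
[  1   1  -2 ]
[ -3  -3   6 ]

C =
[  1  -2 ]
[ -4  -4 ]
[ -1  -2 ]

First compute BC:
[[ -1,  -2],
 [ -1,  -2],
 [  3,   6]]
Now row reduce the product.
R2 ← R2 − R1: [0, 0]
R3 ← R3 + (3)·R1: [0, 0]
1 nonzero row, so rank(BC) = 1.

1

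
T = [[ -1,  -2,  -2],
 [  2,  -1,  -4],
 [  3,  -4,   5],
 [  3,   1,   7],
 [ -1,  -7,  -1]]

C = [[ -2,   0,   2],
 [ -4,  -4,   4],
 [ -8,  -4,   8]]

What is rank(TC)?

First compute TC:
[[ 26,  16, -26],
 [ 32,  20, -32],
 [-30,  -4,  30],
 [-66, -32,  66],
 [ 38,  32, -38]]
Now row reduce the product.
R2 ← R2 − (16/13)·R1: [0, 4/13, 0]
R3 ← R3 + (15/13)·R1: [0, 188/13, 0]
R4 ← R4 + (33/13)·R1: [0, 112/13, 0]
R5 ← R5 − (19/13)·R1: [0, 112/13, 0]
R3 ← R3 − (47)·R2: [0, 0, 0]
R4 ← R4 − (28)·R2: [0, 0, 0]
R5 ← R5 − (28)·R2: [0, 0, 0]
2 nonzero rows, so rank(TC) = 2.

2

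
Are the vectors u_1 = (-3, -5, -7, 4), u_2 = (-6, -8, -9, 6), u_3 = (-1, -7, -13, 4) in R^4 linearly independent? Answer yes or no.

Form the matrix with these vectors as rows and row reduce.
R2 ← R2 − (2)·R1: [0, 2, 5, -2]
R3 ← R3 − (1/3)·R1: [0, -16/3, -32/3, 8/3]
R3 ← R3 + (8/3)·R2: [0, 0, 8/3, -8/3]
3 nonzero rows, so the 3 vectors span a space of dimension 3.
Since 3 = 3, the vectors are linearly independent.

yes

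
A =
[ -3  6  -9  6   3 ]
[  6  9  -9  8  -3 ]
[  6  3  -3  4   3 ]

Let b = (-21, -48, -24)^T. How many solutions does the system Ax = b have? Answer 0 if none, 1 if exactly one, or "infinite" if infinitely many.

infinite

Row reduce the augmented matrix [A | b].
R2 ← R2 + (2)·R1: [0, 21, -27, 20, 3, -90]
R3 ← R3 + (2)·R1: [0, 15, -21, 16, 9, -66]
R3 ← R3 − (5/7)·R2: [0, 0, -12/7, 12/7, 48/7, -12/7]
The echelon form has 3 nonzero rows, and every pivot lies in the first 5 columns, so rank(A) = rank([A|b]) = 3.
The system is consistent.
rank = 3 < 5 unknowns, so there are infinitely many solutions.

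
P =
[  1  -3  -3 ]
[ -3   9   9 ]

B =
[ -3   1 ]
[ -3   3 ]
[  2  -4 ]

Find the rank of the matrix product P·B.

First compute PB:
[[  0,   4],
 [  0, -12]]
Now row reduce the product.
R2 ← R2 + (3)·R1: [0, 0]
1 nonzero row, so rank(PB) = 1.

1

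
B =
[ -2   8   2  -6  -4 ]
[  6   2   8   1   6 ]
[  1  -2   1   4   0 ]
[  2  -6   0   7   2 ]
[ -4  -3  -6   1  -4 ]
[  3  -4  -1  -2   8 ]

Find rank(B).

3

Row reduce to echelon form.
R2 ← R2 + (3)·R1: [0, 26, 14, -17, -6]
R3 ← R3 + (1/2)·R1: [0, 2, 2, 1, -2]
R4 ← R4 + R1: [0, 2, 2, 1, -2]
R5 ← R5 − (2)·R1: [0, -19, -10, 13, 4]
R6 ← R6 + (3/2)·R1: [0, 8, 2, -11, 2]
R3 ← R3 − (1/13)·R2: [0, 0, 12/13, 30/13, -20/13]
R4 ← R4 − (1/13)·R2: [0, 0, 12/13, 30/13, -20/13]
R5 ← R5 + (19/26)·R2: [0, 0, 3/13, 15/26, -5/13]
R6 ← R6 − (4/13)·R2: [0, 0, -30/13, -75/13, 50/13]
R4 ← R4 − R3: [0, 0, 0, 0, 0]
R5 ← R5 − (1/4)·R3: [0, 0, 0, 0, 0]
R6 ← R6 + (5/2)·R3: [0, 0, 0, 0, 0]
Echelon form has 3 nonzero rows, so rank(B) = 3.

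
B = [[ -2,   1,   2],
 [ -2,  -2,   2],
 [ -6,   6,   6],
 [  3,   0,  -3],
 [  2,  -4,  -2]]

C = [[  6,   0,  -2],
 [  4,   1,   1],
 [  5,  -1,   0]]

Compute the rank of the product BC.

First compute BC:
[[  2,  -1,   5],
 [-10,  -4,   2],
 [ 18,   0,  18],
 [  3,   3,  -6],
 [-14,  -2,  -8]]
Now row reduce the product.
R2 ← R2 + (5)·R1: [0, -9, 27]
R3 ← R3 − (9)·R1: [0, 9, -27]
R4 ← R4 − (3/2)·R1: [0, 9/2, -27/2]
R5 ← R5 + (7)·R1: [0, -9, 27]
R3 ← R3 + R2: [0, 0, 0]
R4 ← R4 + (1/2)·R2: [0, 0, 0]
R5 ← R5 − R2: [0, 0, 0]
2 nonzero rows, so rank(BC) = 2.

2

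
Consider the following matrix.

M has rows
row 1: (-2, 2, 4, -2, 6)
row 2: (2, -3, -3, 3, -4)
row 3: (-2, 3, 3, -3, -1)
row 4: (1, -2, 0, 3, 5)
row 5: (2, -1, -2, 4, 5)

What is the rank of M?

4

Row reduce to echelon form.
R2 ← R2 + R1: [0, -1, 1, 1, 2]
R3 ← R3 − R1: [0, 1, -1, -1, -7]
R4 ← R4 + (1/2)·R1: [0, -1, 2, 2, 8]
R5 ← R5 + R1: [0, 1, 2, 2, 11]
R3 ← R3 + R2: [0, 0, 0, 0, -5]
R4 ← R4 − R2: [0, 0, 1, 1, 6]
R5 ← R5 + R2: [0, 0, 3, 3, 13]
Swap R3 ↔ R4
R5 ← R5 − (3)·R3: [0, 0, 0, 0, -5]
R5 ← R5 − R4: [0, 0, 0, 0, 0]
Echelon form has 4 nonzero rows, so rank(M) = 4.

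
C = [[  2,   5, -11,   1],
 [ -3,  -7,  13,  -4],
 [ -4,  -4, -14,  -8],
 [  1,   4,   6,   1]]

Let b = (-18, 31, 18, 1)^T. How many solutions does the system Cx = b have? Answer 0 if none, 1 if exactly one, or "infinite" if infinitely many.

1

Row reduce the augmented matrix [C | b].
R2 ← R2 + (3/2)·R1: [0, 1/2, -7/2, -5/2, 4]
R3 ← R3 + (2)·R1: [0, 6, -36, -6, -18]
R4 ← R4 − (1/2)·R1: [0, 3/2, 23/2, 1/2, 10]
R3 ← R3 − (12)·R2: [0, 0, 6, 24, -66]
R4 ← R4 − (3)·R2: [0, 0, 22, 8, -2]
R4 ← R4 − (11/3)·R3: [0, 0, 0, -80, 240]
The echelon form has 4 nonzero rows, and every pivot lies in the first 4 columns, so rank(C) = rank([C|b]) = 4.
The system is consistent.
rank = 4 = number of unknowns, so the solution is unique.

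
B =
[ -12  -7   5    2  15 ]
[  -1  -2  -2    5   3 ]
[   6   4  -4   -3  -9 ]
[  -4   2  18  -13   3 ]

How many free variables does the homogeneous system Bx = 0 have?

2

Row reduce to echelon form.
R2 ← R2 − (1/12)·R1: [0, -17/12, -29/12, 29/6, 7/4]
R3 ← R3 + (1/2)·R1: [0, 1/2, -3/2, -2, -3/2]
R4 ← R4 − (1/3)·R1: [0, 13/3, 49/3, -41/3, -2]
R3 ← R3 + (6/17)·R2: [0, 0, -40/17, -5/17, -15/17]
R4 ← R4 + (52/17)·R2: [0, 0, 152/17, 19/17, 57/17]
R4 ← R4 + (19/5)·R3: [0, 0, 0, 0, 0]
3 nonzero rows, so rank(B) = 3.
B has 5 columns; by rank–nullity, nullity = 5 − 3 = 2.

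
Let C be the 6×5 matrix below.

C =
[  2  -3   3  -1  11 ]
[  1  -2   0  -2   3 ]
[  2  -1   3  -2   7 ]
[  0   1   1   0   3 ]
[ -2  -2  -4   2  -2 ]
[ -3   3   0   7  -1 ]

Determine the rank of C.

Row reduce to echelon form.
R2 ← R2 − (1/2)·R1: [0, -1/2, -3/2, -3/2, -5/2]
R3 ← R3 − R1: [0, 2, 0, -1, -4]
R5 ← R5 + R1: [0, -5, -1, 1, 9]
R6 ← R6 + (3/2)·R1: [0, -3/2, 9/2, 11/2, 31/2]
R3 ← R3 + (4)·R2: [0, 0, -6, -7, -14]
R4 ← R4 + (2)·R2: [0, 0, -2, -3, -2]
R5 ← R5 − (10)·R2: [0, 0, 14, 16, 34]
R6 ← R6 − (3)·R2: [0, 0, 9, 10, 23]
R4 ← R4 − (1/3)·R3: [0, 0, 0, -2/3, 8/3]
R5 ← R5 + (7/3)·R3: [0, 0, 0, -1/3, 4/3]
R6 ← R6 + (3/2)·R3: [0, 0, 0, -1/2, 2]
R5 ← R5 − (1/2)·R4: [0, 0, 0, 0, 0]
R6 ← R6 − (3/4)·R4: [0, 0, 0, 0, 0]
Echelon form has 4 nonzero rows, so rank(C) = 4.

4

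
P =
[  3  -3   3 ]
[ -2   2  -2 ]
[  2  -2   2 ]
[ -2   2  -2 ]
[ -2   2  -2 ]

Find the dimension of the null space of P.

Row reduce to echelon form.
R2 ← R2 + (2/3)·R1: [0, 0, 0]
R3 ← R3 − (2/3)·R1: [0, 0, 0]
R4 ← R4 + (2/3)·R1: [0, 0, 0]
R5 ← R5 + (2/3)·R1: [0, 0, 0]
1 nonzero row, so rank(P) = 1.
P has 3 columns; by rank–nullity, nullity = 3 − 1 = 2.

2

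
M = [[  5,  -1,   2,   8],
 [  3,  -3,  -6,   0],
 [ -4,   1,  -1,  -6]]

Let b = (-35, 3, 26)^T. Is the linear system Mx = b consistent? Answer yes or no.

Row reduce the augmented matrix [M | b].
R2 ← R2 − (3/5)·R1: [0, -12/5, -36/5, -24/5, 24]
R3 ← R3 + (4/5)·R1: [0, 1/5, 3/5, 2/5, -2]
R3 ← R3 + (1/12)·R2: [0, 0, 0, 0, 0]
The echelon form has 2 nonzero rows, and every pivot lies in the first 4 columns, so rank(M) = rank([M|b]) = 2.
The system is consistent.

yes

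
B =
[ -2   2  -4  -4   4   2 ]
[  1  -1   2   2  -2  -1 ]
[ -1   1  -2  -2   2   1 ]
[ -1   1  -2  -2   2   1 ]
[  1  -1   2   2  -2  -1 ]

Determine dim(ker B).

Row reduce to echelon form.
R2 ← R2 + (1/2)·R1: [0, 0, 0, 0, 0, 0]
R3 ← R3 − (1/2)·R1: [0, 0, 0, 0, 0, 0]
R4 ← R4 − (1/2)·R1: [0, 0, 0, 0, 0, 0]
R5 ← R5 + (1/2)·R1: [0, 0, 0, 0, 0, 0]
1 nonzero row, so rank(B) = 1.
B has 6 columns; by rank–nullity, nullity = 6 − 1 = 5.

5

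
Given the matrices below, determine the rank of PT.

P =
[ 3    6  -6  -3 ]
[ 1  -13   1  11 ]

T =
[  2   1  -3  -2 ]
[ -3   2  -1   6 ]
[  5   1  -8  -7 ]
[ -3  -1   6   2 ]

2

First compute PT:
[[-33,  12,  15,  66],
 [ 13, -35,  68, -65]]
Now row reduce the product.
R2 ← R2 + (13/33)·R1: [0, -333/11, 813/11, -39]
2 nonzero rows, so rank(PT) = 2.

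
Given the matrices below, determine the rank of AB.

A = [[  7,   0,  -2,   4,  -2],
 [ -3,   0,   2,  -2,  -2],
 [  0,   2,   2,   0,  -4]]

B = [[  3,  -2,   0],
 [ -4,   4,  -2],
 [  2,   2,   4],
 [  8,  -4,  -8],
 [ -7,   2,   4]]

3

First compute AB:
[[ 63, -38, -48],
 [ -7,  14,  16],
 [ 24,   4, -12]]
Now row reduce the product.
R2 ← R2 + (1/9)·R1: [0, 88/9, 32/3]
R3 ← R3 − (8/21)·R1: [0, 388/21, 44/7]
R3 ← R3 − (291/154)·R2: [0, 0, -1068/77]
3 nonzero rows, so rank(AB) = 3.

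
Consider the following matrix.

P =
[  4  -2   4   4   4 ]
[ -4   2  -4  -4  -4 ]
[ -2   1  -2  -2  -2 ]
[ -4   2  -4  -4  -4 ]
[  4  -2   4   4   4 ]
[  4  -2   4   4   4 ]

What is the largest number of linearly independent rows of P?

1

Row reduce to echelon form.
R2 ← R2 + R1: [0, 0, 0, 0, 0]
R3 ← R3 + (1/2)·R1: [0, 0, 0, 0, 0]
R4 ← R4 + R1: [0, 0, 0, 0, 0]
R5 ← R5 − R1: [0, 0, 0, 0, 0]
R6 ← R6 − R1: [0, 0, 0, 0, 0]
Echelon form has 1 nonzero row, so rank(P) = 1.
The rank gives the maximum number of linearly independent rows: 1.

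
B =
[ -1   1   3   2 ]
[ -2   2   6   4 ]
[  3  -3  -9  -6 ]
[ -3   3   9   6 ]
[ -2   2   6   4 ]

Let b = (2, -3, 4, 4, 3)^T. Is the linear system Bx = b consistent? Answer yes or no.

Row reduce the augmented matrix [B | b].
R2 ← R2 − (2)·R1: [0, 0, 0, 0, -7]
R3 ← R3 + (3)·R1: [0, 0, 0, 0, 10]
R4 ← R4 − (3)·R1: [0, 0, 0, 0, -2]
R5 ← R5 − (2)·R1: [0, 0, 0, 0, -1]
R3 ← R3 + (10/7)·R2: [0, 0, 0, 0, 0]
R4 ← R4 − (2/7)·R2: [0, 0, 0, 0, 0]
R5 ← R5 − (1/7)·R2: [0, 0, 0, 0, 0]
The echelon form has 2 nonzero rows; the last pivot sits in the augmented column, so rank(B) = 1 but rank([B|b]) = 2.
Since the ranks differ, the system is inconsistent.

no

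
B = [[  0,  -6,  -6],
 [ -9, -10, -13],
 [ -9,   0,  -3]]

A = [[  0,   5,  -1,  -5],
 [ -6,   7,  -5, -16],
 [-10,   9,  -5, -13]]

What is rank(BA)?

2

First compute BA:
[[ 96, -96,  60, 174],
 [190, -232, 124, 374],
 [ 30, -72,  24,  84]]
Now row reduce the product.
R2 ← R2 − (95/48)·R1: [0, -42, 21/4, 237/8]
R3 ← R3 − (5/16)·R1: [0, -42, 21/4, 237/8]
R3 ← R3 − R2: [0, 0, 0, 0]
2 nonzero rows, so rank(BA) = 2.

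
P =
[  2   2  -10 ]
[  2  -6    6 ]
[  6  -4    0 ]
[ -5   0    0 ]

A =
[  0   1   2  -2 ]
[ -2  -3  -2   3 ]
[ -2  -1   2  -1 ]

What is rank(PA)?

First compute PA:
[[ 16,   6, -20,  12],
 [  0,  14,  28, -28],
 [  8,  18,  20, -24],
 [  0,  -5, -10,  10]]
Now row reduce the product.
R3 ← R3 − (1/2)·R1: [0, 15, 30, -30]
R3 ← R3 − (15/14)·R2: [0, 0, 0, 0]
R4 ← R4 + (5/14)·R2: [0, 0, 0, 0]
2 nonzero rows, so rank(PA) = 2.

2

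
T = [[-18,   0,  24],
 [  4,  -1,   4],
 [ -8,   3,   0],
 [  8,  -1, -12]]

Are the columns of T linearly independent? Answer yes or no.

yes

Row reduce T to echelon form.
R2 ← R2 + (2/9)·R1: [0, -1, 28/3]
R3 ← R3 − (4/9)·R1: [0, 3, -32/3]
R4 ← R4 + (4/9)·R1: [0, -1, -4/3]
R3 ← R3 + (3)·R2: [0, 0, 52/3]
R4 ← R4 − R2: [0, 0, -32/3]
R4 ← R4 + (8/13)·R3: [0, 0, 0]
3 pivots among 3 columns.
Every column is a pivot column, so the columns are linearly independent.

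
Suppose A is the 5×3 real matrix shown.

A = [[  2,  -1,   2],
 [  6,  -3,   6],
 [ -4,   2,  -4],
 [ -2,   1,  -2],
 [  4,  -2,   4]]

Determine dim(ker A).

Row reduce to echelon form.
R2 ← R2 − (3)·R1: [0, 0, 0]
R3 ← R3 + (2)·R1: [0, 0, 0]
R4 ← R4 + R1: [0, 0, 0]
R5 ← R5 − (2)·R1: [0, 0, 0]
1 nonzero row, so rank(A) = 1.
A has 3 columns; by rank–nullity, nullity = 3 − 1 = 2.

2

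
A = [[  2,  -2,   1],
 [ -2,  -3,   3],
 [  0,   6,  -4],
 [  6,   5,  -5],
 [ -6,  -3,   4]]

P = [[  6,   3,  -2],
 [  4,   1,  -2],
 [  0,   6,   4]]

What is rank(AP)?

2

First compute AP:
[[  4,  10,   4],
 [-24,   9,  22],
 [ 24, -18, -28],
 [ 56,  -7, -42],
 [-48,   3,  34]]
Now row reduce the product.
R2 ← R2 + (6)·R1: [0, 69, 46]
R3 ← R3 − (6)·R1: [0, -78, -52]
R4 ← R4 − (14)·R1: [0, -147, -98]
R5 ← R5 + (12)·R1: [0, 123, 82]
R3 ← R3 + (26/23)·R2: [0, 0, 0]
R4 ← R4 + (49/23)·R2: [0, 0, 0]
R5 ← R5 − (41/23)·R2: [0, 0, 0]
2 nonzero rows, so rank(AP) = 2.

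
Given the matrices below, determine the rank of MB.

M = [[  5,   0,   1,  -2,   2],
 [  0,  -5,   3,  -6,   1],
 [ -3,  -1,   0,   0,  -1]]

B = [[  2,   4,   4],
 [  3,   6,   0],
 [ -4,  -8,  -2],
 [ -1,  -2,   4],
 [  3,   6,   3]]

2

First compute MB:
[[ 14,  28,  16],
 [-18, -36, -27],
 [-12, -24, -15]]
Now row reduce the product.
R2 ← R2 + (9/7)·R1: [0, 0, -45/7]
R3 ← R3 + (6/7)·R1: [0, 0, -9/7]
R3 ← R3 − (1/5)·R2: [0, 0, 0]
2 nonzero rows, so rank(MB) = 2.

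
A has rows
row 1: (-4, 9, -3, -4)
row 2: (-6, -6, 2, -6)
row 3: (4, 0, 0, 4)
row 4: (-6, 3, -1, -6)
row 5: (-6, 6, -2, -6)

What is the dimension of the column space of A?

Row reduce to echelon form.
R2 ← R2 − (3/2)·R1: [0, -39/2, 13/2, 0]
R3 ← R3 + R1: [0, 9, -3, 0]
R4 ← R4 − (3/2)·R1: [0, -21/2, 7/2, 0]
R5 ← R5 − (3/2)·R1: [0, -15/2, 5/2, 0]
R3 ← R3 + (6/13)·R2: [0, 0, 0, 0]
R4 ← R4 − (7/13)·R2: [0, 0, 0, 0]
R5 ← R5 − (5/13)·R2: [0, 0, 0, 0]
Echelon form has 2 nonzero rows, so rank(A) = 2.
The column space has dimension equal to the rank: 2.

2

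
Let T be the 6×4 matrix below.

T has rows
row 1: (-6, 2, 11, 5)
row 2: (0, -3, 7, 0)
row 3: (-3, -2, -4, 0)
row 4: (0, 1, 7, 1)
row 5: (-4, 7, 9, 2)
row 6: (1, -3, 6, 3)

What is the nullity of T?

Row reduce to echelon form.
R3 ← R3 − (1/2)·R1: [0, -3, -19/2, -5/2]
R5 ← R5 − (2/3)·R1: [0, 17/3, 5/3, -4/3]
R6 ← R6 + (1/6)·R1: [0, -8/3, 47/6, 23/6]
R3 ← R3 − R2: [0, 0, -33/2, -5/2]
R4 ← R4 + (1/3)·R2: [0, 0, 28/3, 1]
R5 ← R5 + (17/9)·R2: [0, 0, 134/9, -4/3]
R6 ← R6 − (8/9)·R2: [0, 0, 29/18, 23/6]
R4 ← R4 + (56/99)·R3: [0, 0, 0, -41/99]
R5 ← R5 + (268/297)·R3: [0, 0, 0, -1066/297]
R6 ← R6 + (29/297)·R3: [0, 0, 0, 1066/297]
R5 ← R5 − (26/3)·R4: [0, 0, 0, 0]
R6 ← R6 + (26/3)·R4: [0, 0, 0, 0]
4 nonzero rows, so rank(T) = 4.
T has 4 columns; by rank–nullity, nullity = 4 − 4 = 0.

0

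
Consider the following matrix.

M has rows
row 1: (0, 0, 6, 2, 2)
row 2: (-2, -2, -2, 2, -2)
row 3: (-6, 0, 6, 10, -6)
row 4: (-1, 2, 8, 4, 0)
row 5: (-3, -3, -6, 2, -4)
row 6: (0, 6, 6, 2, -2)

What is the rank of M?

Row reduce to echelon form.
Swap R1 ↔ R2
R3 ← R3 − (3)·R1: [0, 6, 12, 4, 0]
R4 ← R4 − (1/2)·R1: [0, 3, 9, 3, 1]
R5 ← R5 − (3/2)·R1: [0, 0, -3, -1, -1]
Swap R2 ↔ R3
R4 ← R4 − (1/2)·R2: [0, 0, 3, 1, 1]
R6 ← R6 − R2: [0, 0, -6, -2, -2]
R4 ← R4 − (1/2)·R3: [0, 0, 0, 0, 0]
R5 ← R5 + (1/2)·R3: [0, 0, 0, 0, 0]
R6 ← R6 + R3: [0, 0, 0, 0, 0]
Echelon form has 3 nonzero rows, so rank(M) = 3.

3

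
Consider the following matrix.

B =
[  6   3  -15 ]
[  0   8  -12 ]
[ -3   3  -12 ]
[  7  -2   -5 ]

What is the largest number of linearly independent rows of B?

3

Row reduce to echelon form.
R3 ← R3 + (1/2)·R1: [0, 9/2, -39/2]
R4 ← R4 − (7/6)·R1: [0, -11/2, 25/2]
R3 ← R3 − (9/16)·R2: [0, 0, -51/4]
R4 ← R4 + (11/16)·R2: [0, 0, 17/4]
R4 ← R4 + (1/3)·R3: [0, 0, 0]
Echelon form has 3 nonzero rows, so rank(B) = 3.
The rank gives the maximum number of linearly independent rows: 3.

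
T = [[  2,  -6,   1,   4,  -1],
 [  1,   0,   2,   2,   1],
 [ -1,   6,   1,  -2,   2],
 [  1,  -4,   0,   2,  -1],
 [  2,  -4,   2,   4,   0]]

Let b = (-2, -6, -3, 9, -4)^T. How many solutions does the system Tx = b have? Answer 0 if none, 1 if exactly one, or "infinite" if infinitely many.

0

Row reduce the augmented matrix [T | b].
R2 ← R2 − (1/2)·R1: [0, 3, 3/2, 0, 3/2, -5]
R3 ← R3 + (1/2)·R1: [0, 3, 3/2, 0, 3/2, -4]
R4 ← R4 − (1/2)·R1: [0, -1, -1/2, 0, -1/2, 10]
R5 ← R5 − R1: [0, 2, 1, 0, 1, -2]
R3 ← R3 − R2: [0, 0, 0, 0, 0, 1]
R4 ← R4 + (1/3)·R2: [0, 0, 0, 0, 0, 25/3]
R5 ← R5 − (2/3)·R2: [0, 0, 0, 0, 0, 4/3]
R4 ← R4 − (25/3)·R3: [0, 0, 0, 0, 0, 0]
R5 ← R5 − (4/3)·R3: [0, 0, 0, 0, 0, 0]
The echelon form has 3 nonzero rows; the last pivot sits in the augmented column, so rank(T) = 2 but rank([T|b]) = 3.
Since the ranks differ, the system is inconsistent.
It has no solutions.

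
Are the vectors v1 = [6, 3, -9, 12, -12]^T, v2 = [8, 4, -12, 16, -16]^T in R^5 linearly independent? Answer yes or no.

Form the matrix with these vectors as rows and row reduce.
R2 ← R2 − (4/3)·R1: [0, 0, 0, 0, 0]
1 nonzero row, so the 2 vectors span a space of dimension 1.
Since 1 < 2, the vectors are linearly dependent.

no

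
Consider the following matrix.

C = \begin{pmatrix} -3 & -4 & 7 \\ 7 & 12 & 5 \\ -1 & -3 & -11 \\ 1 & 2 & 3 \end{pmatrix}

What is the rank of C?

2

Row reduce to echelon form.
R2 ← R2 + (7/3)·R1: [0, 8/3, 64/3]
R3 ← R3 − (1/3)·R1: [0, -5/3, -40/3]
R4 ← R4 + (1/3)·R1: [0, 2/3, 16/3]
R3 ← R3 + (5/8)·R2: [0, 0, 0]
R4 ← R4 − (1/4)·R2: [0, 0, 0]
Echelon form has 2 nonzero rows, so rank(C) = 2.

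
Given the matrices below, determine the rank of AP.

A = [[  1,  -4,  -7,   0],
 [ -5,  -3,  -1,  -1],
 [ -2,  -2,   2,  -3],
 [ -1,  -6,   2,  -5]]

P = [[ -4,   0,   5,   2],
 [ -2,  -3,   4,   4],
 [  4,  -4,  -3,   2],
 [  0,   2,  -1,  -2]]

First compute AP:
[[-24,  40,  10, -28],
 [ 22,  11, -33, -22],
 [ 20,  -8, -21,  -2],
 [ 24,   0, -30, -12]]
Now row reduce the product.
R2 ← R2 + (11/12)·R1: [0, 143/3, -143/6, -143/3]
R3 ← R3 + (5/6)·R1: [0, 76/3, -38/3, -76/3]
R4 ← R4 + R1: [0, 40, -20, -40]
R3 ← R3 − (76/143)·R2: [0, 0, 0, 0]
R4 ← R4 − (120/143)·R2: [0, 0, 0, 0]
2 nonzero rows, so rank(AP) = 2.

2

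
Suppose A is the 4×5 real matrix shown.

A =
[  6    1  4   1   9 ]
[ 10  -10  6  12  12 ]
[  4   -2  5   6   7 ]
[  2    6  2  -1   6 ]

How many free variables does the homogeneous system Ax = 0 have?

Row reduce to echelon form.
R2 ← R2 − (5/3)·R1: [0, -35/3, -2/3, 31/3, -3]
R3 ← R3 − (2/3)·R1: [0, -8/3, 7/3, 16/3, 1]
R4 ← R4 − (1/3)·R1: [0, 17/3, 2/3, -4/3, 3]
R3 ← R3 − (8/35)·R2: [0, 0, 87/35, 104/35, 59/35]
R4 ← R4 + (17/35)·R2: [0, 0, 12/35, 129/35, 54/35]
R4 ← R4 − (4/29)·R3: [0, 0, 0, 95/29, 38/29]
4 nonzero rows, so rank(A) = 4.
A has 5 columns; by rank–nullity, nullity = 5 − 4 = 1.

1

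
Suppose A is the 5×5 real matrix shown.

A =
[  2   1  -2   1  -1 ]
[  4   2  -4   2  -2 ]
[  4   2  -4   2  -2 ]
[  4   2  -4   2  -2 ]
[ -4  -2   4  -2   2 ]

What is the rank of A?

1

Row reduce to echelon form.
R2 ← R2 − (2)·R1: [0, 0, 0, 0, 0]
R3 ← R3 − (2)·R1: [0, 0, 0, 0, 0]
R4 ← R4 − (2)·R1: [0, 0, 0, 0, 0]
R5 ← R5 + (2)·R1: [0, 0, 0, 0, 0]
Echelon form has 1 nonzero row, so rank(A) = 1.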